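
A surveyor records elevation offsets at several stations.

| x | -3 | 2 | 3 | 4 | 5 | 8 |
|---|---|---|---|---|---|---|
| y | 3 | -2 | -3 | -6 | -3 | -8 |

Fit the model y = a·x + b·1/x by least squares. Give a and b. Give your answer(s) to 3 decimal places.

a = -0.954, b = -0.634

MᵀM·[a, b]ᵀ = Mᵀy reads: 127·a + 6·b = -125;  6·a + (8501/14400)·b = -61/10.
det = 127·(8501/14400) − 6² = 561227/14400.
a = ((-125)·(8501/14400) − 6·(-61/10))/(561227/14400) = -535585/561227; b = (127·(-61/10) − 6·(-125))/(561227/14400) = -355680/561227.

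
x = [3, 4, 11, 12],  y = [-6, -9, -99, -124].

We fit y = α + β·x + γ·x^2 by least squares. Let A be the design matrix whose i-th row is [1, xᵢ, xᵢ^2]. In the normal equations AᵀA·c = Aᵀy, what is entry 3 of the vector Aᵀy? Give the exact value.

Entry 3 ↔ basis x^2, so (Aᵀy)_{3} = Σᵢ (x^2)·yᵢ = (9)·(-6) + (16)·(-9) + (121)·(-99) + (144)·(-124) = -30033.

-30033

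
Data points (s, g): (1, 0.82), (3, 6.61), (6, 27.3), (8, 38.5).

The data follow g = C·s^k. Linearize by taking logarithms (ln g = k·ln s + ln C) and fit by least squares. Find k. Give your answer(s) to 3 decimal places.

k = 1.888

Linearized form: ln g = k·ln s + ln C. From the 4 transformed points,
Sums: Σln s = 4.9698, Σ(ln s)² = 8.7414, Σln g = 8.6477, Σln s·ln g = 15.5913.
Normal system: [[8.7414, 4.9698]; [4.9698, 4]]·[k, ln C]ᵀ = [15.5913, 8.6477]ᵀ.
Solving (det = 10.2667): k = 1.88843, ln C = -0.18436.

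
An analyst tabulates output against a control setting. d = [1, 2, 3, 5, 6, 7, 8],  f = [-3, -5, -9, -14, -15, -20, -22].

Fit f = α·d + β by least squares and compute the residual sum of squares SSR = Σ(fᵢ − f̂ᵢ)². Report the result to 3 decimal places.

SSR = 3.726

Forming XᵀX = [[188, 32]; [32, 7]] and Xᵀf = [-516, -88]ᵀ gives XᵀX·[α, β]ᵀ = Xᵀf.
Eliminating β: 7·(row 1) − 32·(row 2) gives 292·α = 7·(-516) − 32·(-88) = -796, so α = -199/73.
Then β = ((-88) − 32·(-199/73))/7 = -8/73.
Residuals: -12/73, 41/73, -52/73, -19/73, 107/73, -59/73, -6/73; SSR = 272/73.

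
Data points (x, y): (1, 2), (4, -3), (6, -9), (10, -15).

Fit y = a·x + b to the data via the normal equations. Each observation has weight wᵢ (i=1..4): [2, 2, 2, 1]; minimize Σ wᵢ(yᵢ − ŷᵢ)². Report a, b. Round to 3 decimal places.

Entries of AᵀWA: Σwᵢ·x·x = 206, Σwᵢ·x = 32, Σwᵢ·1 = 7.
For AᵀWy: Σwᵢ·x·y = -278, Σwᵢ·y = -35.
det = 206·7 − 32² = 418.
a = ((-278)·7 − 32·(-35))/418 = -413/209; b = (206·(-35) − 32·(-278))/418 = 843/209.

a = -1.976, b = 4.033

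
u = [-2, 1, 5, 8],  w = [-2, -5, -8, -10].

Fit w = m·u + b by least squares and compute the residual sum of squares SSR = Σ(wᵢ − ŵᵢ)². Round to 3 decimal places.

SSR = 0.267

With design matrix X, XᵀX = [[94, 12]; [12, 4]] and Xᵀw = [-121, -25]ᵀ.
Δ = 94·4 − 12² = 232.
m = ((-121)·4 − 12·(-25))/232 = -23/29; b = (94·(-25) − 12·(-121))/232 = -449/116.
Residuals: 33/116, -39/116, -19/116, 25/116; SSR = 31/116.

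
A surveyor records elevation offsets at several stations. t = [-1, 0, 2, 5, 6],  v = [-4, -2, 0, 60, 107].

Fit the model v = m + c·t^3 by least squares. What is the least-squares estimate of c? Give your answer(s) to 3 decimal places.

Sums needed: Σ1 = 5, Σt^3 = 348, Σt^3·t^3 = 62346.
And Σv = 161, Σt^3·v = 30616.
Normal equations: [[5, 348]; [348, 62346]]·[m, c]ᵀ = [161, 30616]ᵀ.
det = 5·62346 − 348² = 190626.
m = (161·62346 − 348·30616)/190626 = -102777/31771; c = (5·30616 − 348·161)/190626 = 48526/95313.

c = 0.509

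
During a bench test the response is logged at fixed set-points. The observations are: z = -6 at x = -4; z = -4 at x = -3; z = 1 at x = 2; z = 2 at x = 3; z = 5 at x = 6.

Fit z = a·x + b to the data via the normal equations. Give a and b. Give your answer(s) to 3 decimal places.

Sums needed: Σx·x = 74, Σx = 4, Σ1 = 5.
Right-hand side: Σx·z = 74, Σz = -2.
det = 74·5 − 4² = 354.
a = (74·5 − 4·(-2))/354 = 63/59; b = (74·(-2) − 4·74)/354 = -74/59.

a = 1.068, b = -1.254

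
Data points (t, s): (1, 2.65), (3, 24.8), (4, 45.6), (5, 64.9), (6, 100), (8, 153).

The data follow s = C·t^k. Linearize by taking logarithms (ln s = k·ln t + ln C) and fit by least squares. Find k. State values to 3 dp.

k = 1.975

Linearized form: ln s = k·ln t + ln C. From the 6 transformed points,
Over the data: Σln t = 7.9655, Σ(ln t)² = 13.2535, Σln s = 21.8138, Σln t·ln s = 34.2508.
Normal system: [[13.2535, 7.9655]; [7.9655, 6]]·[k, ln C]ᵀ = [34.2508, 21.8138]ᵀ.
Δ = 13.2535·6 − (7.9655)² = 16.0713; k = (34.2508·6 − 7.9655·21.8138)/16.0713 = 1.97534, ln C = (13.2535·21.8138 − 7.9655·34.2508)/16.0713 = 1.01319.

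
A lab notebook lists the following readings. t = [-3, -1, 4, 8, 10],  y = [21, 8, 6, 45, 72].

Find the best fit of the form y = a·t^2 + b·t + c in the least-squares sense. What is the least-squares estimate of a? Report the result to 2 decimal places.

a = 0.99

With design matrix M, MᵀM = [[14434, 1548, 190]; [1548, 190, 18]; [190, 18, 5]] and Mᵀy = [10373, 1033, 152]ᵀ.
Solving the 3×3 system (Gaussian elimination) gives a = 389533/391742, b = -1168117/391742, c = 655962/195871.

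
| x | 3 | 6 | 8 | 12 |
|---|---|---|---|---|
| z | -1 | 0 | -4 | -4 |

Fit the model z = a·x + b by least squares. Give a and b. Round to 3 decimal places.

a = -0.415, b = 0.760

Sums needed: Σx·x = 253, Σx = 29, Σ1 = 4.
And Σx·z = -83, Σz = -9.
So AᵀA·[a, b]ᵀ = Aᵀz: [[253, 29]; [29, 4]]·[a, b]ᵀ = [-83, -9]ᵀ.
Eliminating b: 4·(row 1) − 29·(row 2) gives 171·a = 4·(-83) − 29·(-9) = -71, so a = -71/171.
Then b = ((-9) − 29·(-71/171))/4 = 130/171.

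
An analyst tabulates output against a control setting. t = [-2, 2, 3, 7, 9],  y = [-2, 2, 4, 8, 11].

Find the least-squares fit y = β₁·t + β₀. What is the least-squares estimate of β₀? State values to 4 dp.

Forming XᵀX = [[147, 19]; [19, 5]] and Xᵀy = [175, 23]ᵀ gives XᵀX·[β₁, β₀]ᵀ = Xᵀy.
Eliminating β₀: 5·(row 1) − 19·(row 2) gives 374·β₁ = 5·175 − 19·23 = 438, so β₁ = 219/187.
Then β₀ = (23 − 19·(219/187))/5 = 28/187.

β₀ = 0.1497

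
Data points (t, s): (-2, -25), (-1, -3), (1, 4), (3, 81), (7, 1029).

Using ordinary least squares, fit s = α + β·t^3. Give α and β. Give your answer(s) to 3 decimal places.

α = -0.007, β = 3.000

The normal system AᵀA·[α, β]ᵀ = Aᵀs is [[5, 362]; [362, 118444]]·[α, β]ᵀ = [1086, 355341]ᵀ.
Δ = 5·118444 − 362² = 461176.
α = (1086·118444 − 362·355341)/461176 = -1629/230588; β = (5·355341 − 362·1086)/461176 = 1383573/461176.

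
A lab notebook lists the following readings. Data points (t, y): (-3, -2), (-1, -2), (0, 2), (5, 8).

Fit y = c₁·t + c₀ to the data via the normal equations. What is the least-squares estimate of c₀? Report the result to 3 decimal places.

c₀ = 1.165

With design matrix M, MᵀM = [[35, 1]; [1, 4]] and Mᵀy = [48, 6]ᵀ.
det = 35·4 − 1² = 139.
c₁ = (48·4 − 1·6)/139 = 186/139; c₀ = (35·6 − 1·48)/139 = 162/139.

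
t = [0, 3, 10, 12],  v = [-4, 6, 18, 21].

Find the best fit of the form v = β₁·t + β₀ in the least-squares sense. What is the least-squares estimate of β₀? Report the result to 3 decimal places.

Forming MᵀM = [[253, 25]; [25, 4]] and Mᵀv = [450, 41]ᵀ gives MᵀM·[β₁, β₀]ᵀ = Mᵀv.
det = 253·4 − 25² = 387.
β₁ = (450·4 − 25·41)/387 = 775/387; β₀ = (253·41 − 25·450)/387 = -877/387.

β₀ = -2.266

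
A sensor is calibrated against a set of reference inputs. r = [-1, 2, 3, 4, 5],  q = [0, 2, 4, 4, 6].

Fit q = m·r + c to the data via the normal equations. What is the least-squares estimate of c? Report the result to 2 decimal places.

From the data, Σr·r = 55, Σr = 13, Σ1 = 5.
And Σr·q = 62, Σq = 16.
So MᵀM·[m, c]ᵀ = Mᵀq: [[55, 13]; [13, 5]]·[m, c]ᵀ = [62, 16]ᵀ.
det = 55·5 − 13² = 106.
m = (62·5 − 13·16)/106 = 51/53; c = (55·16 − 13·62)/106 = 37/53.

c = 0.70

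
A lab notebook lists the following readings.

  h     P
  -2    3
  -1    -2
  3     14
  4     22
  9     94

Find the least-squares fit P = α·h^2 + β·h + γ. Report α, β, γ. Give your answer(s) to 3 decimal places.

The normal equations are: 6915·α + 811·β + 111·γ = 8102;  811·α + 111·β + 13·γ = 972;  111·α + 13·β + 5·γ = 131.
(Σh^2·h^2 = 6915, Σh^2·h = 811, Σh^2 = 111, Σh·h = 111, Σh = 13, Σ1 = 5, Σh^2·P = 8102, Σh·P = 972, ΣP = 131.)
Solving the 3×3 system (Gaussian elimination) gives α = 35559/35350, β = 48497/35350, γ = 762/2525.

α = 1.006, β = 1.372, γ = 0.302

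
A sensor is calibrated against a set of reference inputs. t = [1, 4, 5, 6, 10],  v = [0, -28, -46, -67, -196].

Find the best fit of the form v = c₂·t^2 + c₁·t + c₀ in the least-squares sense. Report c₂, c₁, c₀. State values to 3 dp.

The normal equations are: 12178·c₂ + 1406·c₁ + 178·c₀ = -23610;  1406·c₂ + 178·c₁ + 26·c₀ = -2704;  178·c₂ + 26·c₁ + 5·c₀ = -337.
(Σt^2·t^2 = 12178, Σt^2·t = 1406, Σt^2 = 178, Σt·t = 178, Σt = 26, Σ1 = 5, Σt^2·v = -23610, Σt·v = -2704, Σv = -337.)
Row-reducing yields c₂ = -49849/24024, c₁ = 25379/24024, c₀ = 279/286.

c₂ = -2.075, c₁ = 1.056, c₀ = 0.976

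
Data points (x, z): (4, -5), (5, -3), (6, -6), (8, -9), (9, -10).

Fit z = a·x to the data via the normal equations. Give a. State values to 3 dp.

a = -1.050

The normal system AᵀA·[a]ᵀ = Aᵀz is [[222]]·[a]ᵀ = [-233]ᵀ.
a = (-233)/222 = -1.04955.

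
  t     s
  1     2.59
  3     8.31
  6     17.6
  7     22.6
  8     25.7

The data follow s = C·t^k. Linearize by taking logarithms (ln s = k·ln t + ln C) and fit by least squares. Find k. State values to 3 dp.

k = 1.103

Let Y = ln s. Fitting Y = k·ln t + ln C by least squares:
Σln t = 6.9157, Σ(ln t)² = 12.5280, Σln s = 12.3015, Σln t·ln s = 20.2830.
Equations: 12.5280·k + 6.9157·ln C = 20.2830;  6.9157·k + 5·ln C = 12.3015.
Δ = 12.5280·5 − (6.9157)² = 14.8127; k = (20.2830·5 − 6.9157·12.3015)/14.8127 = 1.10320, ln C = (12.5280·12.3015 − 6.9157·20.2830)/14.8127 = 0.93440.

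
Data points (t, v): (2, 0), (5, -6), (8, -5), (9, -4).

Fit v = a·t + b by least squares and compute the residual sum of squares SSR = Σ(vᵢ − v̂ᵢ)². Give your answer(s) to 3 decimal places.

SSR = 12.217

The normal system AᵀA·[a, b]ᵀ = Aᵀv is [[174, 24]; [24, 4]]·[a, b]ᵀ = [-106, -15]ᵀ.
det = 174·4 − 24² = 120.
a = ((-106)·4 − 24·(-15))/120 = -8/15; b = (174·(-15) − 24·(-106))/120 = -11/20.
Residuals: 97/60, -167/60, -11/60, 27/20; SSR = 733/60.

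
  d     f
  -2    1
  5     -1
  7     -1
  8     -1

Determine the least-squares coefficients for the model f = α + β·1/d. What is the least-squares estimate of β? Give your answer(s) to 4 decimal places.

β = -3.0203

From the data, Σ1 = 4, Σ1/d = -9/280, Σ1/d·1/d = 25561/78400.
For Aᵀf: Σf = -2, Σ1/d·f = -271/280.
So AᵀA·[α, β]ᵀ = Aᵀf: [[4, -9/280]; [-9/280, 25561/78400]]·[α, β]ᵀ = [-2, -271/280]ᵀ.
det = 4·(25561/78400) − (-9/280)² = 102163/78400.
α = ((-2)·(25561/78400) − (-9/280)·(-271/280))/(102163/78400) = -2819/5377; β = (4·(-271/280) − (-9/280)·(-2))/(102163/78400) = -16240/5377.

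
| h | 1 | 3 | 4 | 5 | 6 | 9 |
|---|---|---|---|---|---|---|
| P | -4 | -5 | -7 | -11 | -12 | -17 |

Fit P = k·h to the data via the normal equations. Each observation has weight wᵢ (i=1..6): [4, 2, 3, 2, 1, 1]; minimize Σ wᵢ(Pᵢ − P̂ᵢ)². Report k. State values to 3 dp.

Compute the Gram sums: Σwᵢ·h·h = 237.
And Σwᵢ·h·P = -465.
MᵀWM·[k]ᵀ = MᵀWP becomes [[237]]·[k]ᵀ = [-465]ᵀ.
Hence k = -465 / 237 ≈ -1.96203.

k = -1.962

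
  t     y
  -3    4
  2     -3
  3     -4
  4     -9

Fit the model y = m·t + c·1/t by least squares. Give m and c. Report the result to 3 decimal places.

m = -2.228, c = 4.669

Sums needed: Σt·t = 38, Σt·1/t = 4, Σ1/t·1/t = 77/144.
And Σt·y = -66, Σ1/t·y = -77/12.
Normal equations: [[38, 4]; [4, 77/144]]·[m, c]ᵀ = [-66, -77/12]ᵀ.
Eliminating c: (77/144)·(row 1) − 4·(row 2) gives (311/72)·m = (77/144)·(-66) − 4·(-77/12) = -77/8, so m = -693/311.
Then c = ((-77/12) − 4·(-693/311))/(77/144) = 1452/311.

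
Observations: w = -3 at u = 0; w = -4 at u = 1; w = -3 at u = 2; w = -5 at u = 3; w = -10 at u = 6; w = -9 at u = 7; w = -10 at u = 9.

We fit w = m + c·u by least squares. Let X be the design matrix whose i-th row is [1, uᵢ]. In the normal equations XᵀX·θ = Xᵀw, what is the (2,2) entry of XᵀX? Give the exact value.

180

Row 2 ↔ basis u, column 2 ↔ basis u, so (XᵀX)_{2,2} = Σᵢ (u)·(u) = (0)·(0) + (1)·(1) + (2)·(2) + (3)·(3) + (6)·(6) + (7)·(7) + (9)·(9) = 180.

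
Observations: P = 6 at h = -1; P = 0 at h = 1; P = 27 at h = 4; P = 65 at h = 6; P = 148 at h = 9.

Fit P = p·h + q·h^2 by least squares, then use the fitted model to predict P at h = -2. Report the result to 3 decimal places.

With design matrix A, AᵀA = [[135, 1009]; [1009, 8115]] and AᵀP = [1824, 14766]ᵀ.
det = 135·8115 − 1009² = 77444.
p = (1824·8115 − 1009·14766)/77444 = -48567/38722; q = (135·14766 − 1009·1824)/77444 = 76497/38722.
At h = -2: P̂ = (-48567/38722)·(-2) + (76497/38722)·(4) = 201561/19361.

P̂ = 10.411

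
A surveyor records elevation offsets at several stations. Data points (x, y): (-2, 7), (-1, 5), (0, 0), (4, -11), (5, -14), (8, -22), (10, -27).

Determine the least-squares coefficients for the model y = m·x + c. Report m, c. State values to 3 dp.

m = -2.869, c = 0.980

Compute the Gram sums: Σx·x = 210, Σx = 24, Σ1 = 7.
Right-hand side: Σx·y = -579, Σy = -62.
So MᵀM·[m, c]ᵀ = Mᵀy: [[210, 24]; [24, 7]]·[m, c]ᵀ = [-579, -62]ᵀ.
det = 210·7 − 24² = 894.
m = ((-579)·7 − 24·(-62))/894 = -855/298; c = (210·(-62) − 24·(-579))/894 = 146/149.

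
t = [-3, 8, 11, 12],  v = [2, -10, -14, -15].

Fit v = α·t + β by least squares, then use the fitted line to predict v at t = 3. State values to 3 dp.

v̂ = -4.715

Setting ∂/∂α … = 0 gives: 338·α + 28·β = -420;  28·α + 4·β = -37.
(Σt·t = 338, Σt = 28, Σ1 = 4, Σt·v = -420, Σv = -37.)
Δ = 338·4 − 28² = 568.
α = ((-420)·4 − 28·(-37))/568 = -161/142; β = (338·(-37) − 28·(-420))/568 = -373/284.
At t = 3: v̂ = (-161/142)·(3) + (-373/284)·(1) = -1339/284.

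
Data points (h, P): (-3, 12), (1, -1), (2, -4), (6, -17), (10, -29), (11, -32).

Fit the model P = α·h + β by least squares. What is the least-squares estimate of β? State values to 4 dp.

β = 2.2988

Sums needed: Σh·h = 271, Σh = 27, Σ1 = 6.
And Σh·P = -789, ΣP = -71.
XᵀX·[α, β]ᵀ = XᵀP becomes [[271, 27]; [27, 6]]·[α, β]ᵀ = [-789, -71]ᵀ.
Determinant 271·6 − 27² = 897.
α = ((-789)·6 − 27·(-71))/897 = -939/299; β = (271·(-71) − 27·(-789))/897 = 2062/897.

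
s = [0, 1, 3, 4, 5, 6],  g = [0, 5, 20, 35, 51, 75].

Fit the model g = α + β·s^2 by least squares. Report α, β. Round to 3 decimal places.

The normal system AᵀA·[α, β]ᵀ = Aᵀg is [[6, 87]; [87, 2259]]·[α, β]ᵀ = [186, 4720]ᵀ.
Δ = 6·2259 − 87² = 5985.
α = (186·2259 − 87·4720)/5985 = 454/285; β = (6·4720 − 87·186)/5985 = 578/285.

α = 1.593, β = 2.028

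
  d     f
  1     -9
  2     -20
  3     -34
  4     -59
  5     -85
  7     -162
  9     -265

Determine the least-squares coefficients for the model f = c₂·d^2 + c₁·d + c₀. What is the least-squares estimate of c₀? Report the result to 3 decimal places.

c₀ = -6.492

Compute the Gram sums: Σd^2·d^2 = 9941, Σd^2·d = 1297, Σd^2 = 185, Σd·d = 185, Σd = 31, Σ1 = 7.
Moment sums: Σd^2·f = -32867, Σd·f = -4331, Σf = -634.
Solving the 3×3 system (Gaussian elimination) gives c₂ = -143651/44898, c₁ = 4855/44898, c₀ = -48581/7483.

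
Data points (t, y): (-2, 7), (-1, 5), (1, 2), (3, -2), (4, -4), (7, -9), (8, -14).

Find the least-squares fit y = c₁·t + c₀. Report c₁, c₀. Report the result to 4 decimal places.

c₁ = -1.9704, c₀ = 3.4868

Forming XᵀX = [[144, 20]; [20, 7]] and Xᵀy = [-214, -15]ᵀ gives XᵀX·[c₁, c₀]ᵀ = Xᵀy.
Δ = 144·7 − 20² = 608.
c₁ = ((-214)·7 − 20·(-15))/608 = -599/304; c₀ = (144·(-15) − 20·(-214))/608 = 265/76.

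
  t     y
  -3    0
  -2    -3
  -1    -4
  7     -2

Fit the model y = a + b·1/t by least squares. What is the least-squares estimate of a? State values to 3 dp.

a = -1.356

Compute the Gram sums: Σ1 = 4, Σ1/t = -71/42, Σ1/t·1/t = 2437/1764.
Right-hand side: Σy = -9, Σ1/t·y = 73/14.
MᵀM·[a, b]ᵀ = Mᵀy becomes [[4, -71/42]; [-71/42, 2437/1764]]·[a, b]ᵀ = [-9, 73/14]ᵀ.
Eliminating b: (2437/1764)·(row 1) − (-71/42)·(row 2) gives (523/196)·a = (2437/1764)·(-9) − (-71/42)·(73/14) = -76/21, so a = -2128/1569.
Then b = ((73/14) − (-71/42)·(-2128/1569))/(2437/1764) = 1106/523.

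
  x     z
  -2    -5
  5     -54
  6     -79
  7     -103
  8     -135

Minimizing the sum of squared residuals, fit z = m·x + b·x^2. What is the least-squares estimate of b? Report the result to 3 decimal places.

b = -1.944

With design matrix A, AᵀA = [[178, 1188]; [1188, 8434]] and Aᵀz = [-2535, -17901]ᵀ.
Eliminating b: 8434·(row 1) − 1188·(row 2) gives 89908·m = 8434·(-2535) − 1188·(-17901) = -113802, so m = -4377/3458.
Then b = ((-17901) − 1188·(-4377/3458))/8434 = -6723/3458.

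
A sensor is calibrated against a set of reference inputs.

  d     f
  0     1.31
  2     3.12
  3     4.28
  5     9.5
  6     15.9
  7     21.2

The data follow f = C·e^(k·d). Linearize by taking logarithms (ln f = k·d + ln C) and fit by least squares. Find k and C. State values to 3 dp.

With ln fᵢ as the transformed response and dᵢ as the regressor:
Over the data: Σd = 23.0000, Σ(d)² = 123.0000, Σln f = 10.9334, Σd·ln f = 55.8699.
Normal system: [[123.0000, 23.0000]; [23.0000, 6]]·[k, ln C]ᵀ = [55.8699, 10.9334]ᵀ.
Slope k = (n·Σd·ln f − Σd·Σln f)/(n·Σ(d)² − (Σd)²) = (6·55.8699 − 23.0000·10.9334)/209.0000 = 0.40072; ln C = (Σln f − k·Σd)/n = 0.28614, so C = exp(0.28614) = 1.33128.

k = 0.401, C = 1.331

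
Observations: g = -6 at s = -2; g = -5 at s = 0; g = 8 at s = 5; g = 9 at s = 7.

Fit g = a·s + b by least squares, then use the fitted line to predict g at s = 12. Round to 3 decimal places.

With design matrix A, AᵀA = [[78, 10]; [10, 4]] and Aᵀg = [115, 6]ᵀ.
Eliminating b: 4·(row 1) − 10·(row 2) gives 212·a = 4·115 − 10·6 = 400, so a = 100/53.
Then b = (6 − 10·(100/53))/4 = -341/106.
At s = 12: ĝ = (100/53)·(12) + (-341/106)·(1) = 2059/106.

ĝ = 19.425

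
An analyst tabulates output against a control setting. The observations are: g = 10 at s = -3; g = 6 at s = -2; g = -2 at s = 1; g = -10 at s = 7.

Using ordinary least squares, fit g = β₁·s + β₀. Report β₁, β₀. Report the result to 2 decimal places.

From the data, Σs·s = 63, Σs = 3, Σ1 = 4.
Moment sums: Σs·g = -114, Σg = 4.
AᵀA·[β₁, β₀]ᵀ = Aᵀg becomes [[63, 3]; [3, 4]]·[β₁, β₀]ᵀ = [-114, 4]ᵀ.
Δ = 63·4 − 3² = 243.
β₁ = ((-114)·4 − 3·4)/243 = -52/27; β₀ = (63·4 − 3·(-114))/243 = 22/9.

β₁ = -1.93, β₀ = 2.44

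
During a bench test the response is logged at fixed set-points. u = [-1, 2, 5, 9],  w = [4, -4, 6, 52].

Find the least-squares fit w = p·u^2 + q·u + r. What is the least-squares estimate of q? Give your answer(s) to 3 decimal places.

q = -4.007

Normal-equation sums: Σu^2·u^2 = 7203, Σu^2·u = 861, Σu^2 = 111, Σu·u = 111, Σu = 15, Σ1 = 4.
Right-hand side: Σu^2·w = 4350, Σu·w = 486, Σw = 58.
Normal equations: [[7203, 861, 111]; [861, 111, 15]; [111, 15, 4]]·[p, q, r]ᵀ = [4350, 486, 58]ᵀ.
Inverting the 3×3 Gram matrix, [p, q, r]ᵀ = [3403/3102, -12431/3102, -43/47]ᵀ.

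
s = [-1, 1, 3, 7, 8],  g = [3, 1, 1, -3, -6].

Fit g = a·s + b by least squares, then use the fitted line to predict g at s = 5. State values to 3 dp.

MᵀM·[a, b]ᵀ = Mᵀg reads: 124·a + 18·b = -68;  18·a + 5·b = -4.
(Σs·s = 124, Σs = 18, Σ1 = 5, Σs·g = -68, Σg = -4.)
Eliminating b: 5·(row 1) − 18·(row 2) gives 296·a = 5·(-68) − 18·(-4) = -268, so a = -67/74.
Then b = ((-4) − 18·(-67/74))/5 = 91/37.
At s = 5: ĝ = (-67/74)·(5) + (91/37)·(1) = -153/74.

ĝ = -2.068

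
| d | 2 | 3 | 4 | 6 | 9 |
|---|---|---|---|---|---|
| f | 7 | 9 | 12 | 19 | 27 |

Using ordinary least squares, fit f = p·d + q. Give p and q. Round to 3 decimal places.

p = 2.948, q = 0.649

The normal system MᵀM·[p, q]ᵀ = Mᵀf is [[146, 24]; [24, 5]]·[p, q]ᵀ = [446, 74]ᵀ.
Δ = 146·5 − 24² = 154.
p = (446·5 − 24·74)/154 = 227/77; q = (146·74 − 24·446)/154 = 50/77.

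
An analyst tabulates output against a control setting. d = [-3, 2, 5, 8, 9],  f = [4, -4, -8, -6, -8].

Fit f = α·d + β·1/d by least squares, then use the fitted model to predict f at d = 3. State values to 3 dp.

f̂ = -4.373

Sums needed: Σd·d = 183, Σd·1/d = 5, Σ1/d·1/d = 55609/129600.
Right-hand side: Σd·f = -180, Σ1/d·f = -1183/180.
So AᵀA·[α, β]ᵀ = Aᵀf: [[183, 5]; [5, 55609/129600]]·[α, β]ᵀ = [-180, -1183/180]ᵀ.
Eliminating β: (55609/129600)·(row 1) − 5·(row 2) gives (2312149/43200)·α = (55609/129600)·(-180) − 5·(-1183/180) = -31949/720, so α = -1916940/2312149.
Then β = ((-1183/180) − 5·(-1916940/2312149))/(55609/129600) = -13077360/2312149.
At d = 3: f̂ = (-1916940/2312149)·(3) + (-13077360/2312149)·(1/3) = -10109940/2312149.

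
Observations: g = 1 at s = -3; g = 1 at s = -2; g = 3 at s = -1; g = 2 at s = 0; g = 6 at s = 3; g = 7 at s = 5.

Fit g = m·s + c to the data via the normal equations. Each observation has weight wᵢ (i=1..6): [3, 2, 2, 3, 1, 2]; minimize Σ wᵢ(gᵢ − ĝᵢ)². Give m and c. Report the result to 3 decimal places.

m = 0.781, c = 2.966

Sums needed: Σwᵢ·s·s = 96, Σwᵢ·s = -2, Σwᵢ·1 = 13.
Right-hand side: Σwᵢ·s·g = 69, Σwᵢ·g = 37.
So AᵀWA·[m, c]ᵀ = AᵀWg: [[96, -2]; [-2, 13]]·[m, c]ᵀ = [69, 37]ᵀ.
det = 96·13 − (-2)² = 1244.
m = (69·13 − (-2)·37)/1244 = 971/1244; c = (96·37 − (-2)·69)/1244 = 1845/622.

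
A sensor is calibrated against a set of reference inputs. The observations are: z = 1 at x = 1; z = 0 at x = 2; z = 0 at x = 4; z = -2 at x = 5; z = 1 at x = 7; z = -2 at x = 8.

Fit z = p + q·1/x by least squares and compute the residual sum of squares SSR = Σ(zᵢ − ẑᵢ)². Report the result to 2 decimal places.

SSR = 6.66

Normal-equation sums: Σ1 = 6, Σ1/x = 621/280, Σ1/x·1/x = 108861/78400.
Right-hand side: Σz = -2, Σ1/x·z = 69/140.
So AᵀA·[p, q]ᵀ = Aᵀz: [[6, 621/280]; [621/280, 108861/78400]]·[p, q]ᵀ = [-2, 69/140]ᵀ.
Δ = 6·(108861/78400) − (621/280)² = 10701/3136.
p = ((-2)·(108861/78400) − (621/280)·(69/140))/(10701/3136) = -20228/17835; q = (6·(69/140) − (621/280)·(-2))/(10701/3136) = 2576/1189.
Residuals: -577/17835, 908/17835, 10568/17835, -4634/3567, 32543/17835, -20272/17835; SSR = 23770/3567.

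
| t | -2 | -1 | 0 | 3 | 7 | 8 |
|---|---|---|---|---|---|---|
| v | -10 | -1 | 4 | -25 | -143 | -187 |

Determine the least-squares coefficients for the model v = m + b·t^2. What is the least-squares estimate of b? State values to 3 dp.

b = -2.964

The normal system AᵀA·[m, b]ᵀ = Aᵀv is [[6, 127]; [127, 6595]]·[m, b]ᵀ = [-362, -19241]ᵀ.
Δ = 6·6595 − 127² = 23441.
m = ((-362)·6595 − 127·(-19241))/23441 = 56217/23441; b = (6·(-19241) − 127·(-362))/23441 = -69472/23441.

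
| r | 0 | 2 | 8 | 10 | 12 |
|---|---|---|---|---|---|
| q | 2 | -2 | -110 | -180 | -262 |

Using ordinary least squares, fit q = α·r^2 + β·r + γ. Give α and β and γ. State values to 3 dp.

XᵀX·[α, β, γ]ᵀ = Xᵀq reads: 34848·α + 3248·β + 312·γ = -62776;  3248·α + 312·β + 32·γ = -5828;  312·α + 32·β + 5·γ = -552.
(Σr^2·r^2 = 34848, Σr^2·r = 3248, Σr^2 = 312, Σr·r = 312, Σr = 32, Σ1 = 5, Σr^2·q = -62776, Σr·q = -5828, Σq = -552.)
Inverting the 3×3 Gram matrix, [α, β, γ]ᵀ = [-6459/3248, 2923/1624, 881/406]ᵀ.

α = -1.989, β = 1.800, γ = 2.170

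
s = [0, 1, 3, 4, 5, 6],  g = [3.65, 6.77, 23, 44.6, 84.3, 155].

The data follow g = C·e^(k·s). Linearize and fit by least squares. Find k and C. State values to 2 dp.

k = 0.63, C = 3.61

With ln gᵢ as the transformed response and sᵢ as the regressor:
Σs = 19.0000, Σ(s)² = 87.0000, Σln g = 19.6183, Σs·ln g = 78.9424.
Normal system: [[87.0000, 19.0000]; [19.0000, 6]]·[k, ln C]ᵀ = [78.9424, 19.6183]ᵀ.
Δ = 87.0000·6 − (19.0000)² = 161.0000; k = (78.9424·6 − 19.0000·19.6183)/161.0000 = 0.62675, ln C = (87.0000·19.6183 − 19.0000·78.9424)/161.0000 = 1.28499, so C = exp(1.28499) = 3.61464.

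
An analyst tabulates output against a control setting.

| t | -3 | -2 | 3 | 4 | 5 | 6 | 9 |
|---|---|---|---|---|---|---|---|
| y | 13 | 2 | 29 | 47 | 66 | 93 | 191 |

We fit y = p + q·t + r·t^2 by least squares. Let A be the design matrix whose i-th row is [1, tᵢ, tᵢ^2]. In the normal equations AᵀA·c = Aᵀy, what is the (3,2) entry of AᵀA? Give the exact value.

1126

Row 3 ↔ basis t^2, column 2 ↔ basis t, so (AᵀA)_{3,2} = Σᵢ (t^2)·(t) = (9)·(-3) + (4)·(-2) + (9)·(3) + (16)·(4) + (25)·(5) + (36)·(6) + (81)·(9) = 1126.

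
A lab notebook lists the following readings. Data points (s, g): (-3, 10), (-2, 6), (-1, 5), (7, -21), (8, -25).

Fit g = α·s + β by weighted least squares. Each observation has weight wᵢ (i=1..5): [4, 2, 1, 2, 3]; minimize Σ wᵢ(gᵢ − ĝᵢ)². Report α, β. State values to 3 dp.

XᵀWX·[α, β]ᵀ = XᵀWg reads: 335·α + 21·β = -1043;  21·α + 12·β = -60.
(Σwᵢ·s·s = 335, Σwᵢ·s = 21, Σwᵢ·1 = 12, Σwᵢ·s·g = -1043, Σwᵢ·g = -60.)
Determinant 335·12 − 21² = 3579.
α = ((-1043)·12 − 21·(-60))/3579 = -3752/1193; β = (335·(-60) − 21·(-1043))/3579 = 601/1193.

α = -3.145, β = 0.504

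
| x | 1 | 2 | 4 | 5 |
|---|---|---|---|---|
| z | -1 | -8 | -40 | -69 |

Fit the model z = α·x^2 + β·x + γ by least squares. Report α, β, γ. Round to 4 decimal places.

Setting ∂/∂α … = 0 gives: 898·α + 198·β + 46·γ = -2398;  198·α + 46·β + 12·γ = -522;  46·α + 12·β + 4·γ = -118.
(Σx^2·x^2 = 898, Σx^2·x = 198, Σx^2 = 46, Σx·x = 46, Σx = 12, Σ1 = 4, Σx^2·z = -2398, Σx·z = -522, Σz = -118.)
Row-reducing yields α = -11/3, β = 26/5, γ = -44/15.

α = -3.6667, β = 5.2000, γ = -2.9333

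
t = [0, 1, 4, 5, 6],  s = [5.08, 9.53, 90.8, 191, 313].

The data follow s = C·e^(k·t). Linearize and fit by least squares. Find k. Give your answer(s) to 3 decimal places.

k = 0.709

Taking logs, ln s = k·t + ln C, so regress ln s on t.
AᵀA = [[78.0000, 16.0000]; [16.0000, 5]], rhs = [81.0277, 19.3869]ᵀ  (here Σt = 16.0000, Σ(t)² = 78.0000, Σln s = 19.3869, Σt·ln s = 81.0277).
Solving (det = 134.0000): k = 0.70857, ln C = 1.60996.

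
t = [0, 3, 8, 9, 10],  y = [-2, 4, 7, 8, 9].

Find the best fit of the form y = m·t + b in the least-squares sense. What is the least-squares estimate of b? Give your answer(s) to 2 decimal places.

From the data, Σt·t = 254, Σt = 30, Σ1 = 5.
And Σt·y = 230, Σy = 26.
Eliminating b: 5·(row 1) − 30·(row 2) gives 370·m = 5·230 − 30·26 = 370, so m = 1.
Then b = (26 − 30·1)/5 = -4/5.

b = -0.80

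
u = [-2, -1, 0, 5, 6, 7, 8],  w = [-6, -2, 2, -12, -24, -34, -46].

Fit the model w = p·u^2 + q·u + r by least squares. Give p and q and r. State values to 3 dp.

Entries of MᵀM: Σu^2·u^2 = 8435, Σu^2·u = 1187, Σu^2 = 179, Σu·u = 179, Σu = 23, Σ1 = 7.
Moment sums: Σu^2·w = -5800, Σu·w = -796, Σw = -122.
So MᵀM·[p, q, r]ᵀ = Mᵀw: [[8435, 1187, 179]; [1187, 179, 23]; [179, 23, 7]]·[p, q, r]ᵀ = [-5800, -796, -122]ᵀ.
Solving the 3×3 system (Gaussian elimination) gives p = -1691/1682, q = 3365/1682, r = 1435/841.

p = -1.005, q = 2.001, r = 1.706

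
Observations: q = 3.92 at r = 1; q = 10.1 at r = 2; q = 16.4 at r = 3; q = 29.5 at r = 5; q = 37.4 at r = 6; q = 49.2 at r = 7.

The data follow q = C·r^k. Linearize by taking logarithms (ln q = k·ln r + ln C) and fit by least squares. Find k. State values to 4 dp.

k = 1.2647

Taking logs, ln q = k·ln r + ln C, so regress ln q on ln r.
Sums: Σln r = 7.1389, Σ(ln r)² = 11.2747, Σln q = 17.3779, Σln r·ln q = 24.1932.
Normal system: [[11.2747, 7.1389]; [7.1389, 6]]·[k, ln C]ᵀ = [24.1932, 17.3779]ᵀ.
Δ = 11.2747·6 − (7.1389)² = 16.6845; k = (24.1932·6 − 7.1389·17.3779)/16.6845 = 1.26472, ln C = (11.2747·17.3779 − 7.1389·24.1932)/16.6845 = 1.39154.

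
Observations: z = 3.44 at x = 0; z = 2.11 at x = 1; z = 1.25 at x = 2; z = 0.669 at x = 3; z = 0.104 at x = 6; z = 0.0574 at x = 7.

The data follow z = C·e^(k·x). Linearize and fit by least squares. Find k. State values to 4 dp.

Let Y = ln z. Fitting Y = k·x + ln C by least squares:
Σx = 19.0000, Σ(x)² = 99.0000, Σln z = -3.3177, Σx·ln z = -33.5971.
Normal system: [[99.0000, 19.0000]; [19.0000, 6]]·[k, ln C]ᵀ = [-33.5971, -3.3177]ᵀ.
Solving (det = 233.0000): k = -0.59462, ln C = 1.32999.

k = -0.5946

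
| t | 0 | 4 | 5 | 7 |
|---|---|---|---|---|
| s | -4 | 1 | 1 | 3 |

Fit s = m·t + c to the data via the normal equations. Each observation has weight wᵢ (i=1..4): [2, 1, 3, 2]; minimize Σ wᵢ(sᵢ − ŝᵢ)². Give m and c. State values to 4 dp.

With design matrix X, XᵀWX = [[189, 33]; [33, 8]] and XᵀWs = [61, 2]ᵀ.
Δ = 189·8 − 33² = 423.
m = (61·8 − 33·2)/423 = 422/423; c = (189·2 − 33·61)/423 = -545/141.

m = 0.9976, c = -3.8652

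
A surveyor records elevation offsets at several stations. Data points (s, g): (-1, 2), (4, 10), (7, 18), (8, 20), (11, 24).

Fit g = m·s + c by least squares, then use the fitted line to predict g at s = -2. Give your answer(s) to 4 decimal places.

ĝ = -0.1594

Forming MᵀM = [[251, 29]; [29, 5]] and Mᵀg = [588, 74]ᵀ gives MᵀM·[m, c]ᵀ = Mᵀg.
Δ = 251·5 − 29² = 414.
m = (588·5 − 29·74)/414 = 397/207; c = (251·74 − 29·588)/414 = 761/207.
At s = -2: ĝ = (397/207)·(-2) + (761/207)·(1) = -11/69.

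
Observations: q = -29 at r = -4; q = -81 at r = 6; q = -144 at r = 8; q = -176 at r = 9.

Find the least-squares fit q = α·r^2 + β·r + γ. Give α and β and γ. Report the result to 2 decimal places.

α = -2.04, β = -1.22, γ = -1.17

Compute the Gram sums: Σr^2·r^2 = 12209, Σr^2·r = 1393, Σr^2 = 197, Σr·r = 197, Σr = 19, Σ1 = 4.
Right-hand side: Σr^2·q = -26852, Σr·q = -3106, Σq = -430.
Normal equations: [[12209, 1393, 197]; [1393, 197, 19]; [197, 19, 4]]·[α, β, γ]ᵀ = [-26852, -3106, -430]ᵀ.
Inverting the 3×3 Gram matrix, [α, β, γ]ᵀ = [-79645/39012, -47509/39012, -7601/6502]ᵀ.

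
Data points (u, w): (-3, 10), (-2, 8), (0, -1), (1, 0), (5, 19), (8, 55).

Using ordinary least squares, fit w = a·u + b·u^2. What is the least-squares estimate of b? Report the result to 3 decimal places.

Compute the Gram sums: Σu·u = 103, Σu·u^2 = 603, Σu^2·u^2 = 4819.
And Σu·w = 489, Σu^2·w = 4117.
Normal equations: [[103, 603]; [603, 4819]]·[a, b]ᵀ = [489, 4117]ᵀ.
Δ = 103·4819 − 603² = 132748.
a = (489·4819 − 603·4117)/132748 = -2865/3017; b = (103·4117 − 603·489)/132748 = 2936/3017.

b = 0.973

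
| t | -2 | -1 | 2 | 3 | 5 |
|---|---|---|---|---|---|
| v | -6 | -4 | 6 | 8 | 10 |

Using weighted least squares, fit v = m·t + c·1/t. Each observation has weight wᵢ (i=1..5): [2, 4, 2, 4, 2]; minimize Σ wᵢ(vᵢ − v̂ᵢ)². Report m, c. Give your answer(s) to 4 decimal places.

m = 2.1536, c = 2.2656

Sums needed: Σwᵢ·t·t = 106, Σwᵢ·t·1/t = 14, Σwᵢ·1/t·1/t = 1243/225.
And Σwᵢ·t·v = 260, Σwᵢ·1/t·v = 128/3.
Eliminating c: (1243/225)·(row 1) − 14·(row 2) gives (87658/225)·m = (1243/225)·260 − 14·(128/3) = 37756/45, so m = 94390/43829.
Then c = ((128/3) − 14·(94390/43829))/(1243/225) = 99300/43829.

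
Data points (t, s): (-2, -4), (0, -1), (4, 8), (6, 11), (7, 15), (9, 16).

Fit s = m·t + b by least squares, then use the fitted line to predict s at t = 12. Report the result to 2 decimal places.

The normal equations are: 186·m + 24·b = 355;  24·m + 6·b = 45.
(Σt·t = 186, Σt = 24, Σ1 = 6, Σt·s = 355, Σs = 45.)
Eliminating b: 6·(row 1) − 24·(row 2) gives 540·m = 6·355 − 24·45 = 1050, so m = 35/18.
Then b = (45 − 24·(35/18))/6 = -5/18.
At t = 12: ŝ = (35/18)·(12) + (-5/18)·(1) = 415/18.

ŝ = 23.06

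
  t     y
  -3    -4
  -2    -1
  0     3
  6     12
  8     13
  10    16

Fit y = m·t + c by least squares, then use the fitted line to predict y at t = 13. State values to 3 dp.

Sums needed: Σt·t = 213, Σt = 19, Σ1 = 6.
For Xᵀy: Σt·y = 350, Σy = 39.
XᵀX·[m, c]ᵀ = Xᵀy becomes [[213, 19]; [19, 6]]·[m, c]ᵀ = [350, 39]ᵀ.
Eliminating c: 6·(row 1) − 19·(row 2) gives 917·m = 6·350 − 19·39 = 1359, so m = 1359/917.
Then c = (39 − 19·(1359/917))/6 = 1657/917.
At t = 13: ŷ = (1359/917)·(13) + (1657/917)·(1) = 19324/917.

ŷ = 21.073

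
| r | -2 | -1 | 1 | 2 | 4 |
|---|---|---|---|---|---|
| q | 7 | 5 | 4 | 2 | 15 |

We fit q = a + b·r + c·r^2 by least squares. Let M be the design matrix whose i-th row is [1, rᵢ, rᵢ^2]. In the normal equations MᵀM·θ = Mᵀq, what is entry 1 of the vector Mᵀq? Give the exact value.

Entry 1 ↔ basis 1, so (Mᵀq)_{1} = Σᵢ qᵢ = (1)·(7) + (1)·(5) + (1)·(4) + (1)·(2) + (1)·(15) = 33.

33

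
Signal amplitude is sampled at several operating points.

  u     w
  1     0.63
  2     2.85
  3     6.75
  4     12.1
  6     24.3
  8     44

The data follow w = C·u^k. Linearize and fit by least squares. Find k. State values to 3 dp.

Let Y = ln w. Fitting Y = k·ln u + ln C by least squares:
AᵀA = [[11.1437, 7.0493]; [7.0493, 6]], rhs = [19.8657, 11.9627]ᵀ  (here Σln u = 7.0493, Σ(ln u)² = 11.1437, Σln w = 11.9627, Σln u·ln w = 19.8657).
Slope k = (n·Σln u·ln w − Σln u·Σln w)/(n·Σ(ln u)² − (Σln u)²) = (6·19.8657 − 7.0493·11.9627)/17.1702 = 2.03061; ln C = (Σln w − k·Σln u)/n = -0.39194.

k = 2.031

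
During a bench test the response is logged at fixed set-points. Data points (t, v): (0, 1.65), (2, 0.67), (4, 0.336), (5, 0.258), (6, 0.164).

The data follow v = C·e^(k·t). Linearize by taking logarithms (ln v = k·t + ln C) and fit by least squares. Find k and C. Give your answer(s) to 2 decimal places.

Taking logs, ln v = k·t + ln C, so regress ln v on t.
Σt = 17.0000, Σ(t)² = 81.0000, Σln v = -4.1530, Σt·ln v = -22.7848.
Normal system: [[81.0000, 17.0000]; [17.0000, 5]]·[k, ln C]ᵀ = [-22.7848, -4.1530]ᵀ.
Slope k = (n·Σt·ln v − Σt·Σln v)/(n·Σ(t)² − (Σt)²) = (5·-22.7848 − 17.0000·-4.1530)/116.0000 = -0.37347; ln C = (Σln v − k·Σt)/n = 0.43920, so C = exp(0.43920) = 1.55146.

k = -0.37, C = 1.55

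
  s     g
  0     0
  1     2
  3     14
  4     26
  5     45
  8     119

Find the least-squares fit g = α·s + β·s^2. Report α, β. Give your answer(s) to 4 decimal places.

Forming MᵀM = [[115, 729]; [729, 5059]] and Mᵀg = [1325, 9285]ᵀ gives MᵀM·[α, β]ᵀ = Mᵀg.
Determinant 115·5059 − 729² = 50344.
α = (1325·5059 − 729·9285)/50344 = -4685/3596; β = (115·9285 − 729·1325)/50344 = 7275/3596.

α = -1.3028, β = 2.0231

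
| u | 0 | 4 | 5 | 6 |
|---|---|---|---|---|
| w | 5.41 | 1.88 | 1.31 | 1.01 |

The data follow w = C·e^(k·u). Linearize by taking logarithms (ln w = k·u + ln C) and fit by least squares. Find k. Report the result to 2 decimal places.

k = -0.28

Linearized form: ln w = k·u + ln C. From the 4 transformed points,
Sums: Σu = 15.0000, Σ(u)² = 77.0000, Σln w = 2.5995, Σu·ln w = 3.9349.
Normal system: [[77.0000, 15.0000]; [15.0000, 4]]·[k, ln C]ᵀ = [3.9349, 2.5995]ᵀ.
Solving (det = 83.0000): k = -0.28015, ln C = 1.70045.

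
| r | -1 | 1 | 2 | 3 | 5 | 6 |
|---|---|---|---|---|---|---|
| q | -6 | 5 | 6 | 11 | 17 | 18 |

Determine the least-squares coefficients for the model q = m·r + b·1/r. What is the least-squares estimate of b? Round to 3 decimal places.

b = 2.255

Sums needed: Σr·r = 76, Σr·1/r = 6, Σ1/r·1/r = 1093/450.
Right-hand side: Σr·q = 249, Σ1/r·q = 361/15.
MᵀM·[m, b]ᵀ = Mᵀq becomes [[76, 6]; [6, 1093/450]]·[m, b]ᵀ = [249, 361/15]ᵀ.
Eliminating b: (1093/450)·(row 1) − 6·(row 2) gives (33434/225)·m = (1093/450)·249 − 6·(361/15) = 69059/150, so m = 207177/66868.
Then b = ((361/15) − 6·(207177/66868))/(1093/450) = 37695/16717.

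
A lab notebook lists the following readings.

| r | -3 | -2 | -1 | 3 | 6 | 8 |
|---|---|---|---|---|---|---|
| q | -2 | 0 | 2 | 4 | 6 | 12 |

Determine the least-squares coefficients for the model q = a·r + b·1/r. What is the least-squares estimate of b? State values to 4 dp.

Compute the Gram sums: Σr·r = 123, Σr·1/r = 6, Σ1/r·1/r = 97/64.
For Mᵀq: Σr·q = 148, Σ1/r·q = 5/2.
Determinant 123·(97/64) − 6² = 9627/64.
a = (148·(97/64) − 6·(5/2))/(9627/64) = 13396/9627; b = (123·(5/2) − 6·148)/(9627/64) = -12384/3209.

b = -3.8591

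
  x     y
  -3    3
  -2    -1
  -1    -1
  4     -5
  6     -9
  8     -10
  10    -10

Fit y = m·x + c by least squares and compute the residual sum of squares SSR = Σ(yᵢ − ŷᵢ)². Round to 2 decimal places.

SSR = 9.58

From the data, Σx·x = 230, Σx = 22, Σ1 = 7.
For Mᵀy: Σx·y = -260, Σy = -33.
Δ = 230·7 − 22² = 1126.
m = ((-260)·7 − 22·(-33))/1126 = -547/563; c = (230·(-33) − 22·(-260))/1126 = -935/563.
Residuals: 983/563, -722/563, -175/563, 308/563, -850/563, -319/563, 775/563; SSR = 5396/563.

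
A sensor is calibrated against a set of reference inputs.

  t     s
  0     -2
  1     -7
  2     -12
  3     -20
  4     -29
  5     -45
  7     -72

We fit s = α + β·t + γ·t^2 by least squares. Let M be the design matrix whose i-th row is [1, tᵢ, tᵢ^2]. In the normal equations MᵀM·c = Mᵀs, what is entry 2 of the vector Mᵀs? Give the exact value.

-936

Entry 2 ↔ basis t, so (Mᵀs)_{2} = Σᵢ (t)·sᵢ = (0)·(-2) + (1)·(-7) + (2)·(-12) + (3)·(-20) + (4)·(-29) + (5)·(-45) + (7)·(-72) = -936.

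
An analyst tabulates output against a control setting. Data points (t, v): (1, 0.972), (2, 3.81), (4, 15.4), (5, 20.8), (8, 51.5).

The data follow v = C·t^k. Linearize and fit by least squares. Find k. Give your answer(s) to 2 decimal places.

Taking logs, ln v = k·ln t + ln C, so regress ln v on ln t.
AᵀA = [[9.3166, 5.7683]; [5.7683, 5]], rhs = [17.7987, 11.0201]ᵀ  (here Σln t = 5.7683, Σ(ln t)² = 9.3166, Σln v = 11.0201, Σln t·ln v = 17.7987).
Slope k = (n·Σln t·ln v − Σln t·Σln v)/(n·Σ(ln t)² − (Σln t)²) = (5·17.7987 − 5.7683·11.0201)/13.3096 = 1.91032; ln C = (Σln v − k·Σln t)/n = 0.00016.

k = 1.91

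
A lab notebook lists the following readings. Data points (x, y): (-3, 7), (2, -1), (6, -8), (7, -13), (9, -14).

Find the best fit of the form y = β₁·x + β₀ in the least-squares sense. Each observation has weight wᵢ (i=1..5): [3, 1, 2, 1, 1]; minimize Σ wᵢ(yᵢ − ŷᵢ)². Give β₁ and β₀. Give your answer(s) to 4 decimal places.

β₁ = -1.7857, β₀ = 1.8124

The normal equations are: 233·β₁ + 21·β₀ = -378;  21·β₁ + 8·β₀ = -23.
(Σwᵢ·x·x = 233, Σwᵢ·x = 21, Σwᵢ·1 = 8, Σwᵢ·x·y = -378, Σwᵢ·y = -23.)
Δ = 233·8 − 21² = 1423.
β₁ = ((-378)·8 − 21·(-23))/1423 = -2541/1423; β₀ = (233·(-23) − 21·(-378))/1423 = 2579/1423.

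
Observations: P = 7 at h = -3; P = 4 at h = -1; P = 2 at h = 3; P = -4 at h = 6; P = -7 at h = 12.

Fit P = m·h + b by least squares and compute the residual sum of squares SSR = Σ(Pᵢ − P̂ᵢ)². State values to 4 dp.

XᵀX·[m, b]ᵀ = XᵀP reads: 199·m + 17·b = -127;  17·m + 5·b = 2.
(Σh·h = 199, Σh = 17, Σ1 = 5, Σh·P = -127, ΣP = 2.)
Eliminating b: 5·(row 1) − 17·(row 2) gives 706·m = 5·(-127) − 17·2 = -669, so m = -669/706.
Then b = (2 − 17·(-669/706))/5 = 2557/706.
Residuals: 189/353, -201/353, 431/353, -1367/706, 529/706; SSR = 4527/706.

SSR = 6.4122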